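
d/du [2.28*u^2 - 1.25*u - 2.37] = 4.56*u - 1.25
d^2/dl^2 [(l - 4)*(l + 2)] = 2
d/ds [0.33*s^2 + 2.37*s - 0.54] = 0.66*s + 2.37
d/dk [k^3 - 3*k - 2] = 3*k^2 - 3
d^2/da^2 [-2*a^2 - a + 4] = -4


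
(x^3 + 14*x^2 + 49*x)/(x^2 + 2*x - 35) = x*(x + 7)/(x - 5)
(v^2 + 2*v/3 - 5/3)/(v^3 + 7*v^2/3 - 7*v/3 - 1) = (3*v + 5)/(3*v^2 + 10*v + 3)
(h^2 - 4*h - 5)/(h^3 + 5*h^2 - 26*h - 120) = (h + 1)/(h^2 + 10*h + 24)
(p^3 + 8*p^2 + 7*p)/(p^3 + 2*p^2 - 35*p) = (p + 1)/(p - 5)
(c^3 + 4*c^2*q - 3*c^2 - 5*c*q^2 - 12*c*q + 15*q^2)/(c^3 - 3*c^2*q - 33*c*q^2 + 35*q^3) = (3 - c)/(-c + 7*q)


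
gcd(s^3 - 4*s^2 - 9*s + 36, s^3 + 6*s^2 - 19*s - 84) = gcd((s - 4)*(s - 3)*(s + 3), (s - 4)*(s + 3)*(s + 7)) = s^2 - s - 12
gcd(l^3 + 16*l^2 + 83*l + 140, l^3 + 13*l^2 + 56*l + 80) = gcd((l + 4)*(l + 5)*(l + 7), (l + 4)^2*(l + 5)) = l^2 + 9*l + 20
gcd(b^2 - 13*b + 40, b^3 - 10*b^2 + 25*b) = b - 5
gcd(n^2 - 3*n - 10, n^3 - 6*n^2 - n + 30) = n^2 - 3*n - 10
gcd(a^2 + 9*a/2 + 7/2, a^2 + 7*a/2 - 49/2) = 1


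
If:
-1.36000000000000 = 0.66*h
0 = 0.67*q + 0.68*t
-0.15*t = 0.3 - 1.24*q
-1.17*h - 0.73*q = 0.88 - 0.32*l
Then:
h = -2.06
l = -4.29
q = 0.22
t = -0.21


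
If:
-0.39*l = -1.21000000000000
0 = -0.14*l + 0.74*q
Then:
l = 3.10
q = 0.59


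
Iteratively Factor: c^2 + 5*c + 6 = (c + 3)*(c + 2)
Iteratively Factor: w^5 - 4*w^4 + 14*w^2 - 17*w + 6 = (w - 1)*(w^4 - 3*w^3 - 3*w^2 + 11*w - 6) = (w - 1)*(w + 2)*(w^3 - 5*w^2 + 7*w - 3) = (w - 1)^2*(w + 2)*(w^2 - 4*w + 3) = (w - 1)^3*(w + 2)*(w - 3)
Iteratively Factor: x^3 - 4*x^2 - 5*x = (x + 1)*(x^2 - 5*x) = (x - 5)*(x + 1)*(x)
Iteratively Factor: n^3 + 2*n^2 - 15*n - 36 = (n + 3)*(n^2 - n - 12) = (n - 4)*(n + 3)*(n + 3)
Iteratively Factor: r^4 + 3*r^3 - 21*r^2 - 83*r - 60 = (r + 4)*(r^3 - r^2 - 17*r - 15) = (r + 1)*(r + 4)*(r^2 - 2*r - 15) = (r + 1)*(r + 3)*(r + 4)*(r - 5)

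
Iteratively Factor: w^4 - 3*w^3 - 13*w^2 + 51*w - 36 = (w - 3)*(w^3 - 13*w + 12) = (w - 3)^2*(w^2 + 3*w - 4) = (w - 3)^2*(w - 1)*(w + 4)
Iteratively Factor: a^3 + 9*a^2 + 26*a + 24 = (a + 2)*(a^2 + 7*a + 12) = (a + 2)*(a + 3)*(a + 4)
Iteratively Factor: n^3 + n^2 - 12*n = (n - 3)*(n^2 + 4*n) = n*(n - 3)*(n + 4)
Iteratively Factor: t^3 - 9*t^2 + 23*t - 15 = (t - 1)*(t^2 - 8*t + 15) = (t - 3)*(t - 1)*(t - 5)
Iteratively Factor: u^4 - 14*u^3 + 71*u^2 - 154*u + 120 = (u - 3)*(u^3 - 11*u^2 + 38*u - 40) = (u - 3)*(u - 2)*(u^2 - 9*u + 20) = (u - 5)*(u - 3)*(u - 2)*(u - 4)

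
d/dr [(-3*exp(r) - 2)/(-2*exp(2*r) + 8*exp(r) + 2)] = (-3*exp(2*r) - 4*exp(r) + 5)*exp(r)/(2*(exp(4*r) - 8*exp(3*r) + 14*exp(2*r) + 8*exp(r) + 1))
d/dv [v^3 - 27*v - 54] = 3*v^2 - 27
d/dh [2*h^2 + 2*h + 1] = 4*h + 2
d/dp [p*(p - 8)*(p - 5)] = 3*p^2 - 26*p + 40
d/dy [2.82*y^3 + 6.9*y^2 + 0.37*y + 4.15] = 8.46*y^2 + 13.8*y + 0.37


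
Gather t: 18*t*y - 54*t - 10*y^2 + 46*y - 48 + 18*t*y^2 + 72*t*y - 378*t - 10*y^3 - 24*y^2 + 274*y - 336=t*(18*y^2 + 90*y - 432) - 10*y^3 - 34*y^2 + 320*y - 384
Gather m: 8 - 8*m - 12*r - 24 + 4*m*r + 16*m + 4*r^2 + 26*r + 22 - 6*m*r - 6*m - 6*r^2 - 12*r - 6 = m*(2 - 2*r) - 2*r^2 + 2*r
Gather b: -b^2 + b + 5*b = -b^2 + 6*b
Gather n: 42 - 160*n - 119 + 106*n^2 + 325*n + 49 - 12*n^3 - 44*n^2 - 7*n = -12*n^3 + 62*n^2 + 158*n - 28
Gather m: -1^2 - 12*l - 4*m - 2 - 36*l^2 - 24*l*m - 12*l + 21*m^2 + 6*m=-36*l^2 - 24*l + 21*m^2 + m*(2 - 24*l) - 3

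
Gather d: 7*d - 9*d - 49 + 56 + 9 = 16 - 2*d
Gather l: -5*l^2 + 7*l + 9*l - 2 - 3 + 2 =-5*l^2 + 16*l - 3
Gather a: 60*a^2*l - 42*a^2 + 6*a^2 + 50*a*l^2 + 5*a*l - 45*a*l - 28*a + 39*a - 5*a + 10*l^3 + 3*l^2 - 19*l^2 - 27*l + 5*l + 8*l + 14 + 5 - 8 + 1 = a^2*(60*l - 36) + a*(50*l^2 - 40*l + 6) + 10*l^3 - 16*l^2 - 14*l + 12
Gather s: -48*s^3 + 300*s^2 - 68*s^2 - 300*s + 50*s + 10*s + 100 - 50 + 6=-48*s^3 + 232*s^2 - 240*s + 56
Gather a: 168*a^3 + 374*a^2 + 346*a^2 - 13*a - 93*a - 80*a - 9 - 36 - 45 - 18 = 168*a^3 + 720*a^2 - 186*a - 108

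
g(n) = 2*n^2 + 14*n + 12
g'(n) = 4*n + 14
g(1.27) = 33.01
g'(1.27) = 19.08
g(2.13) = 50.89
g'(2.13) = 22.52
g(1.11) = 30.00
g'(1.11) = 18.44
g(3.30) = 79.98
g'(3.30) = 27.20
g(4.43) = 113.27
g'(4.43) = 31.72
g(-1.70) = -6.02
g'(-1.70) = 7.20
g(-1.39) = -3.60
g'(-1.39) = 8.44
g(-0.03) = 11.58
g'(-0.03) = 13.88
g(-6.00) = 0.00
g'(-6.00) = -10.00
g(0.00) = 12.00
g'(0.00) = 14.00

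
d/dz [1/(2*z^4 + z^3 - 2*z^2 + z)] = (-8*z^3 - 3*z^2 + 4*z - 1)/(z^2*(2*z^3 + z^2 - 2*z + 1)^2)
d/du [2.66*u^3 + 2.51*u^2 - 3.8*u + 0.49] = 7.98*u^2 + 5.02*u - 3.8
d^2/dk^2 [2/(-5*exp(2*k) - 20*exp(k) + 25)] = 8*((exp(k) + 1)*(exp(2*k) + 4*exp(k) - 5) - 2*(exp(k) + 2)^2*exp(k))*exp(k)/(5*(exp(2*k) + 4*exp(k) - 5)^3)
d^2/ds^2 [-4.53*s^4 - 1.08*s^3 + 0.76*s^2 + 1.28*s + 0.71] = -54.36*s^2 - 6.48*s + 1.52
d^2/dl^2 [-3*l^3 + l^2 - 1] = 2 - 18*l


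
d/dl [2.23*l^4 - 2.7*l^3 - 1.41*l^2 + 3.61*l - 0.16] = 8.92*l^3 - 8.1*l^2 - 2.82*l + 3.61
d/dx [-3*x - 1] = -3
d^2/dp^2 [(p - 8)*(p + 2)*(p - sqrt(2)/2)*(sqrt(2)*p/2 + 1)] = 6*sqrt(2)*p^2 - 18*sqrt(2)*p + 3*p - 17*sqrt(2) - 6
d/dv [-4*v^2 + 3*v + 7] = 3 - 8*v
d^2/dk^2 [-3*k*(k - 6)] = -6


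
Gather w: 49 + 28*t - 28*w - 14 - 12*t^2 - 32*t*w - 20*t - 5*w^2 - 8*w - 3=-12*t^2 + 8*t - 5*w^2 + w*(-32*t - 36) + 32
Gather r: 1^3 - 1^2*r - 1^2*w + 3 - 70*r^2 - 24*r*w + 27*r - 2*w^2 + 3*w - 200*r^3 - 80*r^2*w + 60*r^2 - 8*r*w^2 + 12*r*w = -200*r^3 + r^2*(-80*w - 10) + r*(-8*w^2 - 12*w + 26) - 2*w^2 + 2*w + 4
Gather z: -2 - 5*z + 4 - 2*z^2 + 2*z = -2*z^2 - 3*z + 2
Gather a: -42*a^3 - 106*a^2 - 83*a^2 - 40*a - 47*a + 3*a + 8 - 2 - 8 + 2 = -42*a^3 - 189*a^2 - 84*a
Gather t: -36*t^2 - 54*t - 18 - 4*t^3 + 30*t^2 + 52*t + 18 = -4*t^3 - 6*t^2 - 2*t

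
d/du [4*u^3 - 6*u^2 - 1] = 12*u*(u - 1)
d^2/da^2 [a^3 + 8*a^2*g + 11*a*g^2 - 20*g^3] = 6*a + 16*g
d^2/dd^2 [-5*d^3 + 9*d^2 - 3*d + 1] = 18 - 30*d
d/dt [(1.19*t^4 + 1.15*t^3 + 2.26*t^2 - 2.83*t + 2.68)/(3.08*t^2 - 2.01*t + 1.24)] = (7.3304*t^5 - 3.6337*t^4 + 1.2794*t^3 + 8.4518*t^2 - 10.904*t + 1.8776)/(9.4864*t^4 - 12.3816*t^3 + 11.6785*t^2 - 4.9848*t + 1.5376)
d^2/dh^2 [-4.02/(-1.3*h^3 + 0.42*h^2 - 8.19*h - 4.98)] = ((3.3768 - 31.356*h)*(1.3*h^3 - 0.42*h^2 + 8.19*h + 4.98) + 4.02*(3.9*h^2 - 0.84*h + 8.19)*(7.8*h^2 - 1.68*h + 16.38))/(1.3*h^3 - 0.42*h^2 + 8.19*h + 4.98)^3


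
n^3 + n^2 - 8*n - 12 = (n - 3)*(n + 2)^2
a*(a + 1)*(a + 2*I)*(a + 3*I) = a^4 + a^3 + 5*I*a^3 - 6*a^2 + 5*I*a^2 - 6*a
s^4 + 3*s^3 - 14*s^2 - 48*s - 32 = (s - 4)*(s + 1)*(s + 2)*(s + 4)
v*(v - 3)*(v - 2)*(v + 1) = v^4 - 4*v^3 + v^2 + 6*v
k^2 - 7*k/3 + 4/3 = (k - 4/3)*(k - 1)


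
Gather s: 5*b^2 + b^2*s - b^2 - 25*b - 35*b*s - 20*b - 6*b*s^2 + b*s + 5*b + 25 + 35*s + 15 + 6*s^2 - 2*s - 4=4*b^2 - 40*b + s^2*(6 - 6*b) + s*(b^2 - 34*b + 33) + 36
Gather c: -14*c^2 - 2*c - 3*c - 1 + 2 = -14*c^2 - 5*c + 1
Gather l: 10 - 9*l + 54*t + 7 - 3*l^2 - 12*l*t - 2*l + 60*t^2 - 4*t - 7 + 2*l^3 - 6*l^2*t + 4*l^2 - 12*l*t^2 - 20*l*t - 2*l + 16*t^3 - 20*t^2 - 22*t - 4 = 2*l^3 + l^2*(1 - 6*t) + l*(-12*t^2 - 32*t - 13) + 16*t^3 + 40*t^2 + 28*t + 6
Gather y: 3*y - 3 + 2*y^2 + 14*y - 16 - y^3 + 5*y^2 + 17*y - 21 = -y^3 + 7*y^2 + 34*y - 40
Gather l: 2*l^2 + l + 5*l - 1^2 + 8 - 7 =2*l^2 + 6*l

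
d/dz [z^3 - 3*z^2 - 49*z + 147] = 3*z^2 - 6*z - 49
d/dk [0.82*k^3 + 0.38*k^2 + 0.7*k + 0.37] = 2.46*k^2 + 0.76*k + 0.7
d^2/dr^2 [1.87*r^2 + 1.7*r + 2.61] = 3.74000000000000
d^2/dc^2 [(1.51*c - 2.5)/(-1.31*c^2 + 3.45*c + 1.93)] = ((1.51*c - 2.5)*(2.62*c - 3.45)*(5.24*c - 6.9) + (11.8686*c - 16.969)*(-1.31*c^2 + 3.45*c + 1.93))/(-1.31*c^2 + 3.45*c + 1.93)^3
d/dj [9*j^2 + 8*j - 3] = 18*j + 8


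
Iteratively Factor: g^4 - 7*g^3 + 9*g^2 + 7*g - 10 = (g - 5)*(g^3 - 2*g^2 - g + 2) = (g - 5)*(g + 1)*(g^2 - 3*g + 2) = (g - 5)*(g - 2)*(g + 1)*(g - 1)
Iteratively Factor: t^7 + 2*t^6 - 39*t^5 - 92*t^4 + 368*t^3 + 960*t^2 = (t + 4)*(t^6 - 2*t^5 - 31*t^4 + 32*t^3 + 240*t^2) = t*(t + 4)*(t^5 - 2*t^4 - 31*t^3 + 32*t^2 + 240*t) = t*(t - 4)*(t + 4)*(t^4 + 2*t^3 - 23*t^2 - 60*t) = t^2*(t - 4)*(t + 4)*(t^3 + 2*t^2 - 23*t - 60) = t^2*(t - 4)*(t + 3)*(t + 4)*(t^2 - t - 20) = t^2*(t - 4)*(t + 3)*(t + 4)^2*(t - 5)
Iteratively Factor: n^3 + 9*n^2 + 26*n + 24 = (n + 3)*(n^2 + 6*n + 8) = (n + 2)*(n + 3)*(n + 4)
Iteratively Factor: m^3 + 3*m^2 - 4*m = (m)*(m^2 + 3*m - 4) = m*(m - 1)*(m + 4)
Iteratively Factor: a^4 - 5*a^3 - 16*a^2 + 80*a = (a - 5)*(a^3 - 16*a) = a*(a - 5)*(a^2 - 16) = a*(a - 5)*(a + 4)*(a - 4)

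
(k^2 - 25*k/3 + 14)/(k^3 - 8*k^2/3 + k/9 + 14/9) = 3*(k - 6)/(3*k^2 - k - 2)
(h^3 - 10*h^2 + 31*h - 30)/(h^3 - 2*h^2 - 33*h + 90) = (h - 2)/(h + 6)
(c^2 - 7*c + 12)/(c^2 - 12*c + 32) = (c - 3)/(c - 8)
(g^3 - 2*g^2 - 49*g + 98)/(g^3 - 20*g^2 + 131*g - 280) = (g^2 + 5*g - 14)/(g^2 - 13*g + 40)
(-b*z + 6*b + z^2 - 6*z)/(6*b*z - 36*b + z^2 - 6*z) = (-b + z)/(6*b + z)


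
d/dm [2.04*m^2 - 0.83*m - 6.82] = 4.08*m - 0.83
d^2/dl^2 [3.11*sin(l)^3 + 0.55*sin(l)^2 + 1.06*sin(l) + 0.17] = -3.3925*sin(l) + 6.9975*sin(3*l) + 1.1*cos(2*l)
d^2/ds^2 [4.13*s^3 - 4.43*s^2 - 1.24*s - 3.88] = 24.78*s - 8.86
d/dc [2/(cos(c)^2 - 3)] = 8*sin(2*c)/(5 - cos(2*c))^2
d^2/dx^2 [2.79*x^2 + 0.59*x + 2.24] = 5.58000000000000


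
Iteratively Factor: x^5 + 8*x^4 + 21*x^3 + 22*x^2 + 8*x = (x)*(x^4 + 8*x^3 + 21*x^2 + 22*x + 8) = x*(x + 1)*(x^3 + 7*x^2 + 14*x + 8) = x*(x + 1)^2*(x^2 + 6*x + 8) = x*(x + 1)^2*(x + 2)*(x + 4)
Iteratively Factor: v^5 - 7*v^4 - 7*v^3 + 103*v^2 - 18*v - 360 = (v - 5)*(v^4 - 2*v^3 - 17*v^2 + 18*v + 72) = (v - 5)*(v - 4)*(v^3 + 2*v^2 - 9*v - 18) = (v - 5)*(v - 4)*(v - 3)*(v^2 + 5*v + 6) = (v - 5)*(v - 4)*(v - 3)*(v + 3)*(v + 2)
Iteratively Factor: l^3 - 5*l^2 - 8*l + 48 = (l - 4)*(l^2 - l - 12) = (l - 4)*(l + 3)*(l - 4)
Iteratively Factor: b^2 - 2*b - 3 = (b - 3)*(b + 1)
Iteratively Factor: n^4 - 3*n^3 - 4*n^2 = (n)*(n^3 - 3*n^2 - 4*n) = n^2*(n^2 - 3*n - 4) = n^2*(n - 4)*(n + 1)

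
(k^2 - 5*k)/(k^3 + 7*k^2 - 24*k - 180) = k/(k^2 + 12*k + 36)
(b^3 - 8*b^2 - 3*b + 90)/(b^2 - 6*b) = b - 2 - 15/b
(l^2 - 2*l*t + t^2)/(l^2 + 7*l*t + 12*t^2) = (l^2 - 2*l*t + t^2)/(l^2 + 7*l*t + 12*t^2)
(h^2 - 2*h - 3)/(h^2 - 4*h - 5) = (h - 3)/(h - 5)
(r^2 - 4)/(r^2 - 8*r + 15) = (r^2 - 4)/(r^2 - 8*r + 15)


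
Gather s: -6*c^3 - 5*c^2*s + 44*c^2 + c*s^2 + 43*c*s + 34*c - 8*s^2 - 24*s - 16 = -6*c^3 + 44*c^2 + 34*c + s^2*(c - 8) + s*(-5*c^2 + 43*c - 24) - 16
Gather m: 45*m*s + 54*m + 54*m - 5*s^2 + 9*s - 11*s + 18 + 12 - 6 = m*(45*s + 108) - 5*s^2 - 2*s + 24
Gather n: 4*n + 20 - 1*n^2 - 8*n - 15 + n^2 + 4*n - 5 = 0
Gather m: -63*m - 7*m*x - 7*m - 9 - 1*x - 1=m*(-7*x - 70) - x - 10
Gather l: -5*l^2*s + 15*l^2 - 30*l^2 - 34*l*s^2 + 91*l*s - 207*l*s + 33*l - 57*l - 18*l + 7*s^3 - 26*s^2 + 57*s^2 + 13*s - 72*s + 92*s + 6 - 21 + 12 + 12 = l^2*(-5*s - 15) + l*(-34*s^2 - 116*s - 42) + 7*s^3 + 31*s^2 + 33*s + 9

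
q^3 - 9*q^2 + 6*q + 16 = (q - 8)*(q - 2)*(q + 1)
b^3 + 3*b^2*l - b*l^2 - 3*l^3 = (b - l)*(b + l)*(b + 3*l)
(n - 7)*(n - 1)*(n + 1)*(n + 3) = n^4 - 4*n^3 - 22*n^2 + 4*n + 21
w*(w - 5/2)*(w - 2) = w^3 - 9*w^2/2 + 5*w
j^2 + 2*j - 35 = (j - 5)*(j + 7)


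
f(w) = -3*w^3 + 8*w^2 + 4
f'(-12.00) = -1488.00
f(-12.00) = 6340.00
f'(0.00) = 0.00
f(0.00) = 4.00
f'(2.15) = -7.20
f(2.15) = 11.16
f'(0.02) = 0.32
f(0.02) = 4.00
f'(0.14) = 2.06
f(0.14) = 4.15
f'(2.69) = -22.08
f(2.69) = 3.49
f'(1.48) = 3.97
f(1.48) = 11.80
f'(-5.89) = -406.47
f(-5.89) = 894.55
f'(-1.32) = -36.80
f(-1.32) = 24.84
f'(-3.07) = -133.94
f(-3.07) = 166.20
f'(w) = -9*w^2 + 16*w = w*(16 - 9*w)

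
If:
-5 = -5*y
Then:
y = 1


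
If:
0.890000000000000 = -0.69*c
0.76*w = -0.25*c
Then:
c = -1.29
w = 0.42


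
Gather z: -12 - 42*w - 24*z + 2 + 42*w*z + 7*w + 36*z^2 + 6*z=-35*w + 36*z^2 + z*(42*w - 18) - 10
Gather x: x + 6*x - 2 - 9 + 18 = 7*x + 7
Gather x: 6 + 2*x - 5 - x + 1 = x + 2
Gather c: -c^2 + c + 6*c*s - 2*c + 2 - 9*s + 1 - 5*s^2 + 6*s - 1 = -c^2 + c*(6*s - 1) - 5*s^2 - 3*s + 2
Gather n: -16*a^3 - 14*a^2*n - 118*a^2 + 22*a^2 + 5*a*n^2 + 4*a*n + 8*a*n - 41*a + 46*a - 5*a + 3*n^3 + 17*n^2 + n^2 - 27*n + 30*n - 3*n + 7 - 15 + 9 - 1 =-16*a^3 - 96*a^2 + 3*n^3 + n^2*(5*a + 18) + n*(-14*a^2 + 12*a)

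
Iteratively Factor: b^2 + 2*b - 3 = (b + 3)*(b - 1)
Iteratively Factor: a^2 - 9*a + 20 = (a - 4)*(a - 5)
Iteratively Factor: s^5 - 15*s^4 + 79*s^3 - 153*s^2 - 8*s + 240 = (s - 3)*(s^4 - 12*s^3 + 43*s^2 - 24*s - 80) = (s - 4)*(s - 3)*(s^3 - 8*s^2 + 11*s + 20) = (s - 5)*(s - 4)*(s - 3)*(s^2 - 3*s - 4) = (s - 5)*(s - 4)*(s - 3)*(s + 1)*(s - 4)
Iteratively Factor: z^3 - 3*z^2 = (z)*(z^2 - 3*z) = z^2*(z - 3)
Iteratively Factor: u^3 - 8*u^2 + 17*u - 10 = (u - 1)*(u^2 - 7*u + 10) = (u - 5)*(u - 1)*(u - 2)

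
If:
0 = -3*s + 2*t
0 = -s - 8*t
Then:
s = 0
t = 0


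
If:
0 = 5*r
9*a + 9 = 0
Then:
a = -1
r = 0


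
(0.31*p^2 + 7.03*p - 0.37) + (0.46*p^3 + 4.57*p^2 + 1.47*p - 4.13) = 0.46*p^3 + 4.88*p^2 + 8.5*p - 4.5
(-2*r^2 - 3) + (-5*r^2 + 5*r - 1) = -7*r^2 + 5*r - 4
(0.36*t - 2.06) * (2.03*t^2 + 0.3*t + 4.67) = 0.7308*t^3 - 4.0738*t^2 + 1.0632*t - 9.6202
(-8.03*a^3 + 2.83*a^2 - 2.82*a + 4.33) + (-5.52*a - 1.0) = -8.03*a^3 + 2.83*a^2 - 8.34*a + 3.33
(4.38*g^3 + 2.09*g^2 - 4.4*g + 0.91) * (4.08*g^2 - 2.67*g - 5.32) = 17.8704*g^5 - 3.1674*g^4 - 46.8339*g^3 + 4.342*g^2 + 20.9783*g - 4.8412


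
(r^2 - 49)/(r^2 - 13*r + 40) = (r^2 - 49)/(r^2 - 13*r + 40)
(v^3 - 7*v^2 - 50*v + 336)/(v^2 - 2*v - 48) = (v^2 + v - 42)/(v + 6)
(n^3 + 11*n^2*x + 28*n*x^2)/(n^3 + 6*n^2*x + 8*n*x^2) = (n + 7*x)/(n + 2*x)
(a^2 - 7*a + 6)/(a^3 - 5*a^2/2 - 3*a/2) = 2*(-a^2 + 7*a - 6)/(a*(-2*a^2 + 5*a + 3))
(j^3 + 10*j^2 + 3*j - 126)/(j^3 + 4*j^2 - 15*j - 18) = (j + 7)/(j + 1)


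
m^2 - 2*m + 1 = (m - 1)^2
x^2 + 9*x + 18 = (x + 3)*(x + 6)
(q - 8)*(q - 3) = q^2 - 11*q + 24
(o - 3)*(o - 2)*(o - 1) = o^3 - 6*o^2 + 11*o - 6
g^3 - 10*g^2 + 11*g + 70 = (g - 7)*(g - 5)*(g + 2)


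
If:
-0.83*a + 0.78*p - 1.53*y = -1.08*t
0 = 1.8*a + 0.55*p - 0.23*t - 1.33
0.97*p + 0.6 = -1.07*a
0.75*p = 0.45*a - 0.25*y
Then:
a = -2.86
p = 2.54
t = -22.10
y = -12.75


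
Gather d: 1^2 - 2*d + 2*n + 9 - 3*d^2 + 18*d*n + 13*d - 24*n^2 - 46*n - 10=-3*d^2 + d*(18*n + 11) - 24*n^2 - 44*n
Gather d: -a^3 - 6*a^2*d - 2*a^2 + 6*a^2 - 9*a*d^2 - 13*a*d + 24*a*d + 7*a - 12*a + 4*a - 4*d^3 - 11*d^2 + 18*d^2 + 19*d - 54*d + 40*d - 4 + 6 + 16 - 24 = -a^3 + 4*a^2 - a - 4*d^3 + d^2*(7 - 9*a) + d*(-6*a^2 + 11*a + 5) - 6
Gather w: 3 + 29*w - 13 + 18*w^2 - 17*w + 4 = 18*w^2 + 12*w - 6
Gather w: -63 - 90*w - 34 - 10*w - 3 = -100*w - 100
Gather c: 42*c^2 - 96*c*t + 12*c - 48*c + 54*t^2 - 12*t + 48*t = 42*c^2 + c*(-96*t - 36) + 54*t^2 + 36*t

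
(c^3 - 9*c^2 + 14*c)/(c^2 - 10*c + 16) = c*(c - 7)/(c - 8)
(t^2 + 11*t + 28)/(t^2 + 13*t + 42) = (t + 4)/(t + 6)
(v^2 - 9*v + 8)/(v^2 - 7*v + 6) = (v - 8)/(v - 6)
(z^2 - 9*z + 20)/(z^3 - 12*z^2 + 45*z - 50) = (z - 4)/(z^2 - 7*z + 10)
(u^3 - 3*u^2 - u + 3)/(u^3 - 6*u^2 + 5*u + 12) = (u - 1)/(u - 4)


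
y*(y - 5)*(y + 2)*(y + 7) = y^4 + 4*y^3 - 31*y^2 - 70*y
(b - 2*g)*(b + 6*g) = b^2 + 4*b*g - 12*g^2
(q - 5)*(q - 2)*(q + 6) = q^3 - q^2 - 32*q + 60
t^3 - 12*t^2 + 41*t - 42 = (t - 7)*(t - 3)*(t - 2)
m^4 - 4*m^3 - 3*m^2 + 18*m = m*(m - 3)^2*(m + 2)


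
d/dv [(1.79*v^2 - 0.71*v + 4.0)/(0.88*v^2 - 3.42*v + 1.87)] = (-5.497*v^2 - 0.3454*v + 12.3523)/(0.7744*v^4 - 6.0192*v^3 + 14.9876*v^2 - 12.7908*v + 3.4969)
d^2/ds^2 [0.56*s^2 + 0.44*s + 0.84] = 1.12000000000000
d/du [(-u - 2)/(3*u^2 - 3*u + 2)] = (3*u^2 + 12*u - 8)/(9*u^4 - 18*u^3 + 21*u^2 - 12*u + 4)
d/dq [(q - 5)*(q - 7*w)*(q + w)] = 3*q^2 - 12*q*w - 10*q - 7*w^2 + 30*w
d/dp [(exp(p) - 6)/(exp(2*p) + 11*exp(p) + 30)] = (-(exp(p) - 6)*(2*exp(p) + 11) + exp(2*p) + 11*exp(p) + 30)*exp(p)/(exp(2*p) + 11*exp(p) + 30)^2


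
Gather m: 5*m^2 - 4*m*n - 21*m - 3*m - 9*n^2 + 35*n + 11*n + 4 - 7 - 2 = 5*m^2 + m*(-4*n - 24) - 9*n^2 + 46*n - 5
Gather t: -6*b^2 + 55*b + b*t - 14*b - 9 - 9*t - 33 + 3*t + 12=-6*b^2 + 41*b + t*(b - 6) - 30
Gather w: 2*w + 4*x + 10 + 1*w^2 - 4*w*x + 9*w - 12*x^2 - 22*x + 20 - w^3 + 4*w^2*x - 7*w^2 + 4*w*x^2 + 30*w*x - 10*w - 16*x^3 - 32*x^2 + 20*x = -w^3 + w^2*(4*x - 6) + w*(4*x^2 + 26*x + 1) - 16*x^3 - 44*x^2 + 2*x + 30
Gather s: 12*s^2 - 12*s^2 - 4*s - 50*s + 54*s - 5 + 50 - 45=0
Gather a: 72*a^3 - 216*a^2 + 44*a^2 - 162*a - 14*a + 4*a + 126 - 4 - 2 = 72*a^3 - 172*a^2 - 172*a + 120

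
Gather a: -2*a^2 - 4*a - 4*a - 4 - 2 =-2*a^2 - 8*a - 6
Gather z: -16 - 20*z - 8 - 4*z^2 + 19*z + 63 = -4*z^2 - z + 39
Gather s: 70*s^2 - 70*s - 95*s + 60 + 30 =70*s^2 - 165*s + 90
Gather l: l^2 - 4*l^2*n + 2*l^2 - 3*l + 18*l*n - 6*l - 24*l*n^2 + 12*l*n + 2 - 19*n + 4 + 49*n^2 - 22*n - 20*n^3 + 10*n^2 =l^2*(3 - 4*n) + l*(-24*n^2 + 30*n - 9) - 20*n^3 + 59*n^2 - 41*n + 6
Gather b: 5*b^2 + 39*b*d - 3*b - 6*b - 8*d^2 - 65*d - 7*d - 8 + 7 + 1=5*b^2 + b*(39*d - 9) - 8*d^2 - 72*d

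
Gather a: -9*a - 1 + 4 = 3 - 9*a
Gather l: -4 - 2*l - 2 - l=-3*l - 6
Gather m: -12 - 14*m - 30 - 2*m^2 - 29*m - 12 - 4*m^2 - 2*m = -6*m^2 - 45*m - 54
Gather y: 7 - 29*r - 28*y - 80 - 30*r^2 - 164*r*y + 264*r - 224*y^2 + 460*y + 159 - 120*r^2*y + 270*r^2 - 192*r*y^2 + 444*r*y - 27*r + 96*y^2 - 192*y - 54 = 240*r^2 + 208*r + y^2*(-192*r - 128) + y*(-120*r^2 + 280*r + 240) + 32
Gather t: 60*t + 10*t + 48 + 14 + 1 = 70*t + 63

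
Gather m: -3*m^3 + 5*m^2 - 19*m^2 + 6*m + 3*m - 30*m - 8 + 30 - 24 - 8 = -3*m^3 - 14*m^2 - 21*m - 10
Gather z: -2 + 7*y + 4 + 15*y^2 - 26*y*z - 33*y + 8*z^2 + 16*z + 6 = 15*y^2 - 26*y + 8*z^2 + z*(16 - 26*y) + 8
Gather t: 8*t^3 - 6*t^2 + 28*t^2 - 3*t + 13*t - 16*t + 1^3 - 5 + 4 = 8*t^3 + 22*t^2 - 6*t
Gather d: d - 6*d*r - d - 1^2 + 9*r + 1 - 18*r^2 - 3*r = -6*d*r - 18*r^2 + 6*r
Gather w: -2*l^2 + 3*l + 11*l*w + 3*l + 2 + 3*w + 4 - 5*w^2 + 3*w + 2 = -2*l^2 + 6*l - 5*w^2 + w*(11*l + 6) + 8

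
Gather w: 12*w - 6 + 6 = 12*w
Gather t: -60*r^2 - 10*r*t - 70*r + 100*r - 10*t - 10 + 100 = -60*r^2 + 30*r + t*(-10*r - 10) + 90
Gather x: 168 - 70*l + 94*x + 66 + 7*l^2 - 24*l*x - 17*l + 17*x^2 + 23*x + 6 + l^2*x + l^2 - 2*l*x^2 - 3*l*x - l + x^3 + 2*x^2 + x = 8*l^2 - 88*l + x^3 + x^2*(19 - 2*l) + x*(l^2 - 27*l + 118) + 240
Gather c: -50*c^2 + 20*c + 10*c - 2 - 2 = -50*c^2 + 30*c - 4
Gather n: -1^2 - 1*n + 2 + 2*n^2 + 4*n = 2*n^2 + 3*n + 1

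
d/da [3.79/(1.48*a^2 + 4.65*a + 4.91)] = (-11.2184*a - 17.6235)/(1.48*a^2 + 4.65*a + 4.91)^2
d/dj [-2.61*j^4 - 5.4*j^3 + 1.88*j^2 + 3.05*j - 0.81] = -10.44*j^3 - 16.2*j^2 + 3.76*j + 3.05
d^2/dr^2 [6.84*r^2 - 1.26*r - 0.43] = 13.6800000000000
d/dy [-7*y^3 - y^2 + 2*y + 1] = -21*y^2 - 2*y + 2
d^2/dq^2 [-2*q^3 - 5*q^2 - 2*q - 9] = -12*q - 10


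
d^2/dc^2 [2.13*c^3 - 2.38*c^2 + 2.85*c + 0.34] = 12.78*c - 4.76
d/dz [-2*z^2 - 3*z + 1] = -4*z - 3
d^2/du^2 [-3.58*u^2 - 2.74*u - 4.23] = -7.16000000000000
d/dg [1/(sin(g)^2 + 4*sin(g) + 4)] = -2*cos(g)/(sin(g) + 2)^3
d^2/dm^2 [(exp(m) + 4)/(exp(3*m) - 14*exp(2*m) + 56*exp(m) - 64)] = (4*exp(6*m) - 6*exp(5*m) - 644*exp(4*m) + 5200*exp(3*m) - 12480*exp(2*m) + 1792*exp(m) + 18432)*exp(m)/(exp(9*m) - 42*exp(8*m) + 756*exp(7*m) - 7640*exp(6*m) + 47712*exp(5*m) - 190848*exp(4*m) + 488960*exp(3*m) - 774144*exp(2*m) + 688128*exp(m) - 262144)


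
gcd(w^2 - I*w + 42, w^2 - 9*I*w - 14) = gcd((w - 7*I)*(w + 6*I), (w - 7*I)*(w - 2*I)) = w - 7*I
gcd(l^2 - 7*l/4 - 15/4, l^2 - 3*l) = l - 3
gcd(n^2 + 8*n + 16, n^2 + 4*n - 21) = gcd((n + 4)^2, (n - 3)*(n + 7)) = 1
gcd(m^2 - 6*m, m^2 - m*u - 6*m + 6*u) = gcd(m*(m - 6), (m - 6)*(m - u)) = m - 6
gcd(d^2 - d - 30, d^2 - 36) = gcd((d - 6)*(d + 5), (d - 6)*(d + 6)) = d - 6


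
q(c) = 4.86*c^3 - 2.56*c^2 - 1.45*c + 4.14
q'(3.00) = 114.41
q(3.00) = 107.97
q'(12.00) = 2036.63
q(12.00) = 8016.18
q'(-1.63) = 45.63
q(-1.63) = -21.35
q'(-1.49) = 38.55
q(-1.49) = -15.46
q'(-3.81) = 229.70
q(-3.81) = -296.29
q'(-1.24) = 27.32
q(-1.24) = -7.26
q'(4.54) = 275.82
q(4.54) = 399.57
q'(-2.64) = 113.68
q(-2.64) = -99.30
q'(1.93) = 42.98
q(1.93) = 26.74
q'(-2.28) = 86.02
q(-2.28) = -63.46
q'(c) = 14.58*c^2 - 5.12*c - 1.45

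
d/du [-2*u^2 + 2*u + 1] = 2 - 4*u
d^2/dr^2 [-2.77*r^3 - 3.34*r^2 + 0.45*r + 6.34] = -16.62*r - 6.68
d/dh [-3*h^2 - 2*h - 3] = -6*h - 2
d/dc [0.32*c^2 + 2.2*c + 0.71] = 0.64*c + 2.2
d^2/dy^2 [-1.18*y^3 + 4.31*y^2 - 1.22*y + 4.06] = 8.62 - 7.08*y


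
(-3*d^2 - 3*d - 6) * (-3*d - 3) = 9*d^3 + 18*d^2 + 27*d + 18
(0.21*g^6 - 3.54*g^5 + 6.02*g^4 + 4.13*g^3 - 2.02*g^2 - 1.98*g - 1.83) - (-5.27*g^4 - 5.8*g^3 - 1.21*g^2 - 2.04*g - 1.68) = 0.21*g^6 - 3.54*g^5 + 11.29*g^4 + 9.93*g^3 - 0.81*g^2 + 0.0600000000000001*g - 0.15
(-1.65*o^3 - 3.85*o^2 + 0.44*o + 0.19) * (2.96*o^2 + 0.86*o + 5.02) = -4.884*o^5 - 12.815*o^4 - 10.2916*o^3 - 18.3862*o^2 + 2.3722*o + 0.9538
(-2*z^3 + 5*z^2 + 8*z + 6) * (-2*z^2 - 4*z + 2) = 4*z^5 - 2*z^4 - 40*z^3 - 34*z^2 - 8*z + 12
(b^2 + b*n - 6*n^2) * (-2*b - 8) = -2*b^3 - 2*b^2*n - 8*b^2 + 12*b*n^2 - 8*b*n + 48*n^2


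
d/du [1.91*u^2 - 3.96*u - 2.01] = 3.82*u - 3.96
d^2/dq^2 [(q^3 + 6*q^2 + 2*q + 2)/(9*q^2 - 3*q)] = 2*(37*q^3 + 54*q^2 - 18*q + 2)/(3*q^3*(27*q^3 - 27*q^2 + 9*q - 1))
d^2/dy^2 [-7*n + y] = 0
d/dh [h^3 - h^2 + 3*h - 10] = 3*h^2 - 2*h + 3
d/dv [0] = 0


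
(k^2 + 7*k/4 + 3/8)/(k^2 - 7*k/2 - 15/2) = (k + 1/4)/(k - 5)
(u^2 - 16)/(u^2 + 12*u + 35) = (u^2 - 16)/(u^2 + 12*u + 35)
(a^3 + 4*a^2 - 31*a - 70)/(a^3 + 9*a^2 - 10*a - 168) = (a^2 - 3*a - 10)/(a^2 + 2*a - 24)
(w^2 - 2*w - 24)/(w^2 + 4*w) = (w - 6)/w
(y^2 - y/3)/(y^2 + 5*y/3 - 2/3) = y/(y + 2)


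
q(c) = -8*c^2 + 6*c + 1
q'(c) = 6 - 16*c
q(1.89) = -16.24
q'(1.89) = -24.24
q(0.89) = 0.00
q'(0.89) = -8.24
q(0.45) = 2.08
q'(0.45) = -1.20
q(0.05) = 1.28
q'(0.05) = 5.20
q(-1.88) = -38.56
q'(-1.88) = 36.08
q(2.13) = -22.52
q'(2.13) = -28.08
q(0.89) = 0.00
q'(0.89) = -8.24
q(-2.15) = -48.88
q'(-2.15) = 40.40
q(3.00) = -53.00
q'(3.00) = -42.00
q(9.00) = -593.00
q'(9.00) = -138.00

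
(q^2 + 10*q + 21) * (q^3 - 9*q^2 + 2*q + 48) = q^5 + q^4 - 67*q^3 - 121*q^2 + 522*q + 1008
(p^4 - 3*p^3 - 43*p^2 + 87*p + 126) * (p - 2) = p^5 - 5*p^4 - 37*p^3 + 173*p^2 - 48*p - 252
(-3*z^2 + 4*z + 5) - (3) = -3*z^2 + 4*z + 2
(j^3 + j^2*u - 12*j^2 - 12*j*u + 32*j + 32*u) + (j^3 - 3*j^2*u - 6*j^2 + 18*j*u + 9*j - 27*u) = 2*j^3 - 2*j^2*u - 18*j^2 + 6*j*u + 41*j + 5*u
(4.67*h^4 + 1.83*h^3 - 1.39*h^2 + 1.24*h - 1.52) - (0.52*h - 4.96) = 4.67*h^4 + 1.83*h^3 - 1.39*h^2 + 0.72*h + 3.44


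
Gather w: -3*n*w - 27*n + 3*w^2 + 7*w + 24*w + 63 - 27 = -27*n + 3*w^2 + w*(31 - 3*n) + 36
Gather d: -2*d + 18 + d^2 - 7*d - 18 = d^2 - 9*d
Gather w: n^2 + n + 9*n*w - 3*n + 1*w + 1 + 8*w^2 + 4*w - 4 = n^2 - 2*n + 8*w^2 + w*(9*n + 5) - 3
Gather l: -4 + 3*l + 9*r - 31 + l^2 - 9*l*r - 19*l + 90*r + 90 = l^2 + l*(-9*r - 16) + 99*r + 55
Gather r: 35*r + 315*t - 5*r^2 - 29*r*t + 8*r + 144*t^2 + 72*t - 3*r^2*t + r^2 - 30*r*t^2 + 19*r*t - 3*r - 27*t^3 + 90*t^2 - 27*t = r^2*(-3*t - 4) + r*(-30*t^2 - 10*t + 40) - 27*t^3 + 234*t^2 + 360*t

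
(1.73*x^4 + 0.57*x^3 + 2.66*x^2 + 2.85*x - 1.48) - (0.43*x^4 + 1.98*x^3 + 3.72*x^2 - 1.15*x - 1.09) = 1.3*x^4 - 1.41*x^3 - 1.06*x^2 + 4.0*x - 0.39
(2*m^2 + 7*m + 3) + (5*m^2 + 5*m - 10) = 7*m^2 + 12*m - 7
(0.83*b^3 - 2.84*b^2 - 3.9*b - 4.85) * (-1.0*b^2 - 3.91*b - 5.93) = -0.83*b^5 - 0.4053*b^4 + 10.0825*b^3 + 36.9402*b^2 + 42.0905*b + 28.7605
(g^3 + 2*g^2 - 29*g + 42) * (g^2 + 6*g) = g^5 + 8*g^4 - 17*g^3 - 132*g^2 + 252*g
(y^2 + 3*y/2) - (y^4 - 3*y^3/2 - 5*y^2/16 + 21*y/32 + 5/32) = -y^4 + 3*y^3/2 + 21*y^2/16 + 27*y/32 - 5/32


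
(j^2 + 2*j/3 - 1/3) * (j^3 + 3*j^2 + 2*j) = j^5 + 11*j^4/3 + 11*j^3/3 + j^2/3 - 2*j/3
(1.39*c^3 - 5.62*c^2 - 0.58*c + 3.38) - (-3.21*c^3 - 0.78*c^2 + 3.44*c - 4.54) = 4.6*c^3 - 4.84*c^2 - 4.02*c + 7.92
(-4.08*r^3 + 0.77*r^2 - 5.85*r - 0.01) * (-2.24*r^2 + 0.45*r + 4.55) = 9.1392*r^5 - 3.5608*r^4 - 5.1135*r^3 + 0.8934*r^2 - 26.622*r - 0.0455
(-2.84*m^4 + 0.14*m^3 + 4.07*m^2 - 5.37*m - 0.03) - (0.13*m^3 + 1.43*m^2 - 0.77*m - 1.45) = -2.84*m^4 + 0.01*m^3 + 2.64*m^2 - 4.6*m + 1.42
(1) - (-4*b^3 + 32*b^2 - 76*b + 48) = 4*b^3 - 32*b^2 + 76*b - 47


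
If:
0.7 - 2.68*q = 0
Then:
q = 0.26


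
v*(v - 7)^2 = v^3 - 14*v^2 + 49*v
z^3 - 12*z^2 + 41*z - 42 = (z - 7)*(z - 3)*(z - 2)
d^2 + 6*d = d*(d + 6)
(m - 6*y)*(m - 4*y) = m^2 - 10*m*y + 24*y^2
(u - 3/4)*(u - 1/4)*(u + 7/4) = u^3 + 3*u^2/4 - 25*u/16 + 21/64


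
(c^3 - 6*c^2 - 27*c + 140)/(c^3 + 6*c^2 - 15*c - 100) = (c - 7)/(c + 5)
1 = 1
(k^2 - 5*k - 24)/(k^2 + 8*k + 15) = (k - 8)/(k + 5)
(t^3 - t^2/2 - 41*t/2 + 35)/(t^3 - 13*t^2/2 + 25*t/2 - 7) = (t + 5)/(t - 1)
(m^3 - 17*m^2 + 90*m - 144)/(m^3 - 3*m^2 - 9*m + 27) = (m^2 - 14*m + 48)/(m^2 - 9)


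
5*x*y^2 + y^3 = y^2*(5*x + y)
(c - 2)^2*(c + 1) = c^3 - 3*c^2 + 4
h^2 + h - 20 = (h - 4)*(h + 5)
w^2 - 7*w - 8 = (w - 8)*(w + 1)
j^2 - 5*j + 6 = (j - 3)*(j - 2)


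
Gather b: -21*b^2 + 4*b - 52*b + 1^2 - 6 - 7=-21*b^2 - 48*b - 12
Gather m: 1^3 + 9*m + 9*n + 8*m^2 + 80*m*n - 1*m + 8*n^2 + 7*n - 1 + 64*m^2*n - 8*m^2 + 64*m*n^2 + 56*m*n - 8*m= 64*m^2*n + m*(64*n^2 + 136*n) + 8*n^2 + 16*n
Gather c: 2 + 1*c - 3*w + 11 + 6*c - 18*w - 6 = 7*c - 21*w + 7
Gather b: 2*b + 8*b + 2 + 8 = 10*b + 10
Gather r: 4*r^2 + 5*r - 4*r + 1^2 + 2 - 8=4*r^2 + r - 5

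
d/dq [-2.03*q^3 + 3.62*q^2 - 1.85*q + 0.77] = -6.09*q^2 + 7.24*q - 1.85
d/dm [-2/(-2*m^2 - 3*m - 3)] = 2*(-4*m - 3)/(2*m^2 + 3*m + 3)^2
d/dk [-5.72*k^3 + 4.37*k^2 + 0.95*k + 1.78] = -17.16*k^2 + 8.74*k + 0.95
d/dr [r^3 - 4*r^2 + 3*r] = 3*r^2 - 8*r + 3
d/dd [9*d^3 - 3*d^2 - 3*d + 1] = 27*d^2 - 6*d - 3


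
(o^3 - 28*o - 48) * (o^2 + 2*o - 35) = o^5 + 2*o^4 - 63*o^3 - 104*o^2 + 884*o + 1680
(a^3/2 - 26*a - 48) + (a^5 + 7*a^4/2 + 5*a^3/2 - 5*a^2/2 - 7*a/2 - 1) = a^5 + 7*a^4/2 + 3*a^3 - 5*a^2/2 - 59*a/2 - 49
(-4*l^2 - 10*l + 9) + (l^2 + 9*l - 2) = -3*l^2 - l + 7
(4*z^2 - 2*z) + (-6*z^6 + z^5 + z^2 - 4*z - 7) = -6*z^6 + z^5 + 5*z^2 - 6*z - 7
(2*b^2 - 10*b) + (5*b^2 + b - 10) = 7*b^2 - 9*b - 10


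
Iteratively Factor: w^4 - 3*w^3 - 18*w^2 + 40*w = (w)*(w^3 - 3*w^2 - 18*w + 40) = w*(w + 4)*(w^2 - 7*w + 10) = w*(w - 5)*(w + 4)*(w - 2)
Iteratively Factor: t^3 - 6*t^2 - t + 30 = (t - 5)*(t^2 - t - 6) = (t - 5)*(t - 3)*(t + 2)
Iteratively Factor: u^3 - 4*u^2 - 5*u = (u + 1)*(u^2 - 5*u) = (u - 5)*(u + 1)*(u)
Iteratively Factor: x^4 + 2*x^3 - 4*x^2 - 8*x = (x + 2)*(x^3 - 4*x) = (x + 2)^2*(x^2 - 2*x) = x*(x + 2)^2*(x - 2)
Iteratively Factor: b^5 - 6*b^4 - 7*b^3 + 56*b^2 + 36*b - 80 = (b + 2)*(b^4 - 8*b^3 + 9*b^2 + 38*b - 40) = (b + 2)^2*(b^3 - 10*b^2 + 29*b - 20) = (b - 4)*(b + 2)^2*(b^2 - 6*b + 5) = (b - 5)*(b - 4)*(b + 2)^2*(b - 1)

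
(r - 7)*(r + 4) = r^2 - 3*r - 28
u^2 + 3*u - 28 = (u - 4)*(u + 7)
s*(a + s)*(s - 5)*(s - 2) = a*s^3 - 7*a*s^2 + 10*a*s + s^4 - 7*s^3 + 10*s^2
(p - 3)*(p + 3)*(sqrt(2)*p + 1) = sqrt(2)*p^3 + p^2 - 9*sqrt(2)*p - 9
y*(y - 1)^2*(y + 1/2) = y^4 - 3*y^3/2 + y/2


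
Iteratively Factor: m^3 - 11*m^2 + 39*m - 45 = (m - 5)*(m^2 - 6*m + 9) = (m - 5)*(m - 3)*(m - 3)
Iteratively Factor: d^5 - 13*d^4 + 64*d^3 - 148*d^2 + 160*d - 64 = (d - 4)*(d^4 - 9*d^3 + 28*d^2 - 36*d + 16) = (d - 4)*(d - 2)*(d^3 - 7*d^2 + 14*d - 8) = (d - 4)*(d - 2)*(d - 1)*(d^2 - 6*d + 8) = (d - 4)^2*(d - 2)*(d - 1)*(d - 2)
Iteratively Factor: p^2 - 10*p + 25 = (p - 5)*(p - 5)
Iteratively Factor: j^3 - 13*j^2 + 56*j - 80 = (j - 5)*(j^2 - 8*j + 16) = (j - 5)*(j - 4)*(j - 4)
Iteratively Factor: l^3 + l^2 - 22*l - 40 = (l - 5)*(l^2 + 6*l + 8) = (l - 5)*(l + 4)*(l + 2)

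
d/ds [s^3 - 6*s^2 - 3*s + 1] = 3*s^2 - 12*s - 3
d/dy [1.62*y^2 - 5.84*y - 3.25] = 3.24*y - 5.84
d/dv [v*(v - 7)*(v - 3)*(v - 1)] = 4*v^3 - 33*v^2 + 62*v - 21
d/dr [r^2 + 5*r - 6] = 2*r + 5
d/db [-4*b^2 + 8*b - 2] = 8 - 8*b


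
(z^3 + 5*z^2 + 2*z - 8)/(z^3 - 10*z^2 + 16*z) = (z^3 + 5*z^2 + 2*z - 8)/(z*(z^2 - 10*z + 16))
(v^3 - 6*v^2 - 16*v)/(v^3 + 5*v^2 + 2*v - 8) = v*(v - 8)/(v^2 + 3*v - 4)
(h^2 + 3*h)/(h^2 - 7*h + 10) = h*(h + 3)/(h^2 - 7*h + 10)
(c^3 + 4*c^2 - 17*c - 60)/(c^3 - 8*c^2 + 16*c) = (c^2 + 8*c + 15)/(c*(c - 4))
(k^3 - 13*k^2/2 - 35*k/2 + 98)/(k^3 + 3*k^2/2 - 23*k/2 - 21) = (k^2 - 3*k - 28)/(k^2 + 5*k + 6)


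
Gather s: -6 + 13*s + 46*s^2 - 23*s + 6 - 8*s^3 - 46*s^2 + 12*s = -8*s^3 + 2*s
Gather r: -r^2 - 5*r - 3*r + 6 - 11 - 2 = -r^2 - 8*r - 7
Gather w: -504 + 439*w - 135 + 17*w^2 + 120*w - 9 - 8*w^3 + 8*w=-8*w^3 + 17*w^2 + 567*w - 648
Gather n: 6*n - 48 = 6*n - 48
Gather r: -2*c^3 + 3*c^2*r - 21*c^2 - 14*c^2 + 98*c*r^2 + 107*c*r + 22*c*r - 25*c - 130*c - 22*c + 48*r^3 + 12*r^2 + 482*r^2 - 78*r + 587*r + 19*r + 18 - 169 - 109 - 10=-2*c^3 - 35*c^2 - 177*c + 48*r^3 + r^2*(98*c + 494) + r*(3*c^2 + 129*c + 528) - 270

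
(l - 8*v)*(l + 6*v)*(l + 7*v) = l^3 + 5*l^2*v - 62*l*v^2 - 336*v^3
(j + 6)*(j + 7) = j^2 + 13*j + 42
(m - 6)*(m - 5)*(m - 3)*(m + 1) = m^4 - 13*m^3 + 49*m^2 - 27*m - 90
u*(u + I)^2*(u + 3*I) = u^4 + 5*I*u^3 - 7*u^2 - 3*I*u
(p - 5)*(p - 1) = p^2 - 6*p + 5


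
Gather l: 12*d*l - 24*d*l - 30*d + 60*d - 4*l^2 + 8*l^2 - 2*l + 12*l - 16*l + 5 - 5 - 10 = 30*d + 4*l^2 + l*(-12*d - 6) - 10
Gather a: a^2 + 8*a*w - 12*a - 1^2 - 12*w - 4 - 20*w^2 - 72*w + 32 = a^2 + a*(8*w - 12) - 20*w^2 - 84*w + 27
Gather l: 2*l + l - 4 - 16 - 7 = 3*l - 27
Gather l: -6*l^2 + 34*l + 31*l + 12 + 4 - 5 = -6*l^2 + 65*l + 11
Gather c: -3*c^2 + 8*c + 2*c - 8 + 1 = -3*c^2 + 10*c - 7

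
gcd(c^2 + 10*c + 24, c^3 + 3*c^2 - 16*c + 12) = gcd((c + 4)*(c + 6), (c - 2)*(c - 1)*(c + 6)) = c + 6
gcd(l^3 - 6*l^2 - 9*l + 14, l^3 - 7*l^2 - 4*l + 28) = l^2 - 5*l - 14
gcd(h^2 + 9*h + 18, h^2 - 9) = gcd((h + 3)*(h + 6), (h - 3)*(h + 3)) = h + 3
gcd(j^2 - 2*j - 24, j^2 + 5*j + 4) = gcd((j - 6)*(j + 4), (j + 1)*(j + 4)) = j + 4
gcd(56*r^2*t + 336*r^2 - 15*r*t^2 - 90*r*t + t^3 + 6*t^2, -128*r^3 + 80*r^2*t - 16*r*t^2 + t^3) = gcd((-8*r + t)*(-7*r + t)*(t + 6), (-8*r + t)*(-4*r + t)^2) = 8*r - t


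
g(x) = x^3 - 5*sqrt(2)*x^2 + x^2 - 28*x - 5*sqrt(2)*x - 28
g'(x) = 3*x^2 - 10*sqrt(2)*x + 2*x - 28 - 5*sqrt(2)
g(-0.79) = -4.58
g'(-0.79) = -23.61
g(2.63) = -144.04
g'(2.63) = -46.25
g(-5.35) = -167.27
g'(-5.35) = 115.76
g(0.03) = -29.06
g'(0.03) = -35.43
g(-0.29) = -18.36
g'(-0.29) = -31.30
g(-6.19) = -280.71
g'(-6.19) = 155.04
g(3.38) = -177.28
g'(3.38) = -41.84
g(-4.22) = -63.27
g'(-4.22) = 69.59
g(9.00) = -106.40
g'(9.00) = 98.65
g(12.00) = 404.91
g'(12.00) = 251.22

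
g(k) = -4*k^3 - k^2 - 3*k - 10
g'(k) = -12*k^2 - 2*k - 3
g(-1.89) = 19.10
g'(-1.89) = -42.09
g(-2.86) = 83.98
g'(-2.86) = -95.44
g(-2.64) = 64.55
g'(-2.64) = -81.36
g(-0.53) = -8.10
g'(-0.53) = -5.31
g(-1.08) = -2.89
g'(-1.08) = -14.84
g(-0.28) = -9.15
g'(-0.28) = -3.38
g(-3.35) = 139.21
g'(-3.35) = -130.97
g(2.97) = -132.52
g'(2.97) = -114.79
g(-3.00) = 98.00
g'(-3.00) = -105.00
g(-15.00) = 13310.00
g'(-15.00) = -2673.00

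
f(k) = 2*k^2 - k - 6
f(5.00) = 39.00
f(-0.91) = -3.43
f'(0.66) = 1.64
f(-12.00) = 294.00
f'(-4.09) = -17.36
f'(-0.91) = -4.64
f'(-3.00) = -13.00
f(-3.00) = 15.00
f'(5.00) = 19.00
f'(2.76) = 10.04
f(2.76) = 6.48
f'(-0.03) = -1.12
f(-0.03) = -5.97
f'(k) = 4*k - 1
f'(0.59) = 1.36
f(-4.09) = 31.55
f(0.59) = -5.89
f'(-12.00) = -49.00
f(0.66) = -5.79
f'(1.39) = 4.56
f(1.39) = -3.53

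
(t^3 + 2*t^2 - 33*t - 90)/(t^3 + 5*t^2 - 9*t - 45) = (t - 6)/(t - 3)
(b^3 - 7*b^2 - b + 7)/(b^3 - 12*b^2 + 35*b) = (b^2 - 1)/(b*(b - 5))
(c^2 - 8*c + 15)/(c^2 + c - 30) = (c - 3)/(c + 6)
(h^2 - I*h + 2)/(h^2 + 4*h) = (h^2 - I*h + 2)/(h*(h + 4))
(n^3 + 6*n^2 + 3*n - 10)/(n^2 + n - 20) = (n^2 + n - 2)/(n - 4)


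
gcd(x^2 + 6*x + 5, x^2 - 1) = x + 1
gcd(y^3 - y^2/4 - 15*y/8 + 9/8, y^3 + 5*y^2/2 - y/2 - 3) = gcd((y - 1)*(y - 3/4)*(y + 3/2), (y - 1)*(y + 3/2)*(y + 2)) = y^2 + y/2 - 3/2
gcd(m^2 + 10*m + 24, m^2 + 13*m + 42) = m + 6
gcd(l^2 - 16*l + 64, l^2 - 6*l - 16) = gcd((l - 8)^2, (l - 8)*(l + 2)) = l - 8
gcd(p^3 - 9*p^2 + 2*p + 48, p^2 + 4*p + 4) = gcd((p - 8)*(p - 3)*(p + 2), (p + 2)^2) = p + 2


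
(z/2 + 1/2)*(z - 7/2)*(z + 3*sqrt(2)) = z^3/2 - 5*z^2/4 + 3*sqrt(2)*z^2/2 - 15*sqrt(2)*z/4 - 7*z/4 - 21*sqrt(2)/4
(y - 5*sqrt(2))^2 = y^2 - 10*sqrt(2)*y + 50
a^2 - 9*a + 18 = (a - 6)*(a - 3)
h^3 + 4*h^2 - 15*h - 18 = (h - 3)*(h + 1)*(h + 6)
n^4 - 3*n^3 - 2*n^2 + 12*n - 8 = (n - 2)^2*(n - 1)*(n + 2)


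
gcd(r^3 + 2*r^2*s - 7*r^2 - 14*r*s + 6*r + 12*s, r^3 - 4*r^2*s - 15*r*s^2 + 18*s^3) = 1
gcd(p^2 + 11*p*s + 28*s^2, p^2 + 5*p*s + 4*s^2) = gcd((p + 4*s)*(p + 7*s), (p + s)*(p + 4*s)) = p + 4*s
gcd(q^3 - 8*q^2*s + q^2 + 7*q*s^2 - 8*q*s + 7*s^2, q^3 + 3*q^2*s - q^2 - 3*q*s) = 1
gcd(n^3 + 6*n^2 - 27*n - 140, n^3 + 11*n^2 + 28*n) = n^2 + 11*n + 28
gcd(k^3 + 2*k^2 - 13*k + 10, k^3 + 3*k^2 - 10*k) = k^2 + 3*k - 10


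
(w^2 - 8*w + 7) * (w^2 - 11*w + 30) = w^4 - 19*w^3 + 125*w^2 - 317*w + 210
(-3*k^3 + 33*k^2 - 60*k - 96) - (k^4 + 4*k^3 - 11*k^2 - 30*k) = -k^4 - 7*k^3 + 44*k^2 - 30*k - 96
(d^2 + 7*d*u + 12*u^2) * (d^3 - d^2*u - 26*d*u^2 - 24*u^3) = d^5 + 6*d^4*u - 21*d^3*u^2 - 218*d^2*u^3 - 480*d*u^4 - 288*u^5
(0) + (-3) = -3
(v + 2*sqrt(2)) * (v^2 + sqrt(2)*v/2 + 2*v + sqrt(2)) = v^3 + 2*v^2 + 5*sqrt(2)*v^2/2 + 2*v + 5*sqrt(2)*v + 4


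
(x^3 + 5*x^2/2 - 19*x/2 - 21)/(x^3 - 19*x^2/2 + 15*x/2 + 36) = (2*x^2 + 11*x + 14)/(2*x^2 - 13*x - 24)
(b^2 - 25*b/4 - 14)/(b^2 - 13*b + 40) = (b + 7/4)/(b - 5)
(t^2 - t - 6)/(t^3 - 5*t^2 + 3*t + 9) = (t + 2)/(t^2 - 2*t - 3)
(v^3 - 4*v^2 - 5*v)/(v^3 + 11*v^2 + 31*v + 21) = v*(v - 5)/(v^2 + 10*v + 21)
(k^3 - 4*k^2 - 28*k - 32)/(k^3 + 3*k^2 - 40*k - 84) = (k^2 - 6*k - 16)/(k^2 + k - 42)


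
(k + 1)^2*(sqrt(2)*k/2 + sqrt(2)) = sqrt(2)*k^3/2 + 2*sqrt(2)*k^2 + 5*sqrt(2)*k/2 + sqrt(2)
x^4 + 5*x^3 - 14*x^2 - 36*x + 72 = (x - 2)^2*(x + 3)*(x + 6)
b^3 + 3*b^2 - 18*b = b*(b - 3)*(b + 6)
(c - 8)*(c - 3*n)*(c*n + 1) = c^3*n - 3*c^2*n^2 - 8*c^2*n + c^2 + 24*c*n^2 - 3*c*n - 8*c + 24*n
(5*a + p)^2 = 25*a^2 + 10*a*p + p^2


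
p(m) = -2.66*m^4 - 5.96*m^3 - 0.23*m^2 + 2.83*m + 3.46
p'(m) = -10.64*m^3 - 17.88*m^2 - 0.46*m + 2.83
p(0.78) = 1.71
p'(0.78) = -13.46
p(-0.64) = 2.67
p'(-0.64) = -1.41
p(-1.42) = 5.23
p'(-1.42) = -2.10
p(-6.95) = -4232.66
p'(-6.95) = 2714.25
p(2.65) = -232.75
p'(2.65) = -321.96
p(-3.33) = -115.52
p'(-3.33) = 198.99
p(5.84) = -4269.04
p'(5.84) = -2728.90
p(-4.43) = -519.90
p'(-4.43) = 579.00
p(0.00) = 3.46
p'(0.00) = 2.83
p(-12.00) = -44922.50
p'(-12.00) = 15819.55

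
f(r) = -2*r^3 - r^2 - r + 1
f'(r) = -6*r^2 - 2*r - 1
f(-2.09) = 16.98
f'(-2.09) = -23.03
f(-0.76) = 2.06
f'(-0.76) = -2.95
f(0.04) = 0.96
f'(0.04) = -1.09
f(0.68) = -0.77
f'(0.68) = -5.13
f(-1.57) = 7.84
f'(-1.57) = -12.65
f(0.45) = 0.17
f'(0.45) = -3.12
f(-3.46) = 75.33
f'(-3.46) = -65.91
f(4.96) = -272.61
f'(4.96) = -158.53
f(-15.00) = 6541.00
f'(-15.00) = -1321.00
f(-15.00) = 6541.00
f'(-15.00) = -1321.00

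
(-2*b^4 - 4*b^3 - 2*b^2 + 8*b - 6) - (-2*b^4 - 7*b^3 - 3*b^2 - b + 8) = 3*b^3 + b^2 + 9*b - 14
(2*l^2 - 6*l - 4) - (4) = 2*l^2 - 6*l - 8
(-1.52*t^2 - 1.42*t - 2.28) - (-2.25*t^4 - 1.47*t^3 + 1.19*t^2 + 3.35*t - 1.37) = 2.25*t^4 + 1.47*t^3 - 2.71*t^2 - 4.77*t - 0.91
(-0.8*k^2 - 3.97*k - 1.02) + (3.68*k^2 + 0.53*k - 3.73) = 2.88*k^2 - 3.44*k - 4.75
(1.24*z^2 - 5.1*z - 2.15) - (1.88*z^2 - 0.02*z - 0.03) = -0.64*z^2 - 5.08*z - 2.12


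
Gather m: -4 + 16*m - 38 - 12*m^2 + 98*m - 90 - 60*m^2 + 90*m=-72*m^2 + 204*m - 132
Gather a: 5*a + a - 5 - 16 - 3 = 6*a - 24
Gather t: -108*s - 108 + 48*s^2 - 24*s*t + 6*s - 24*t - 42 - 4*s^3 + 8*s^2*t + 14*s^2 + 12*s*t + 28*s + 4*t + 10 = -4*s^3 + 62*s^2 - 74*s + t*(8*s^2 - 12*s - 20) - 140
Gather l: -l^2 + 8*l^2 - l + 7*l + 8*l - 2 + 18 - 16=7*l^2 + 14*l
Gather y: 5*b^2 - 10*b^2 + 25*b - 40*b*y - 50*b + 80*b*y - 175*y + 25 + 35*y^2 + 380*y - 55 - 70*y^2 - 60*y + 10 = -5*b^2 - 25*b - 35*y^2 + y*(40*b + 145) - 20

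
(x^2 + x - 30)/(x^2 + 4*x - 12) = (x - 5)/(x - 2)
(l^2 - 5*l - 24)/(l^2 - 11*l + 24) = (l + 3)/(l - 3)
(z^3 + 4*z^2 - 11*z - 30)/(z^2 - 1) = (z^3 + 4*z^2 - 11*z - 30)/(z^2 - 1)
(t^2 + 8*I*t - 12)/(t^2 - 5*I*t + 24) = (t^2 + 8*I*t - 12)/(t^2 - 5*I*t + 24)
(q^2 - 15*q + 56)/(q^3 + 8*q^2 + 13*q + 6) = (q^2 - 15*q + 56)/(q^3 + 8*q^2 + 13*q + 6)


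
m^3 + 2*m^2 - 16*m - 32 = (m - 4)*(m + 2)*(m + 4)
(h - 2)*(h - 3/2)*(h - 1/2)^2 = h^4 - 9*h^3/2 + 27*h^2/4 - 31*h/8 + 3/4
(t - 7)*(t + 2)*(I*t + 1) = I*t^3 + t^2 - 5*I*t^2 - 5*t - 14*I*t - 14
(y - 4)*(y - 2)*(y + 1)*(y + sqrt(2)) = y^4 - 5*y^3 + sqrt(2)*y^3 - 5*sqrt(2)*y^2 + 2*y^2 + 2*sqrt(2)*y + 8*y + 8*sqrt(2)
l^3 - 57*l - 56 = (l - 8)*(l + 1)*(l + 7)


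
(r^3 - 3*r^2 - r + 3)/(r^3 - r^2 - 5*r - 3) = (r - 1)/(r + 1)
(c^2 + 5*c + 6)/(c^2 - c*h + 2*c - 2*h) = (c + 3)/(c - h)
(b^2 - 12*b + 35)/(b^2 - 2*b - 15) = (b - 7)/(b + 3)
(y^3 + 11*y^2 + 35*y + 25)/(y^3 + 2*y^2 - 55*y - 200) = (y + 1)/(y - 8)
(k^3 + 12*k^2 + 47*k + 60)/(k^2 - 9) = (k^2 + 9*k + 20)/(k - 3)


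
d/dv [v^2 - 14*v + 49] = 2*v - 14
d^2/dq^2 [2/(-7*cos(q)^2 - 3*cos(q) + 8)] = 2*(196*sin(q)^4 - 331*sin(q)^2 - 219*cos(q)/4 + 63*cos(3*q)/4 + 5)/(-7*sin(q)^2 + 3*cos(q) - 1)^3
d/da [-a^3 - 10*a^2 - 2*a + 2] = -3*a^2 - 20*a - 2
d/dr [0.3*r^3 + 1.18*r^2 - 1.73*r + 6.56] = 0.9*r^2 + 2.36*r - 1.73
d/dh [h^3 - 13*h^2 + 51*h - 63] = 3*h^2 - 26*h + 51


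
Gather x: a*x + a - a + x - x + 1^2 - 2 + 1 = a*x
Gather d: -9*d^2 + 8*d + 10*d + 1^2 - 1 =-9*d^2 + 18*d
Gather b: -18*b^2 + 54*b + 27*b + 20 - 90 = -18*b^2 + 81*b - 70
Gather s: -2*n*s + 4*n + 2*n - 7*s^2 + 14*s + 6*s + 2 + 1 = 6*n - 7*s^2 + s*(20 - 2*n) + 3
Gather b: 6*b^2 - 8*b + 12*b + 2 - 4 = 6*b^2 + 4*b - 2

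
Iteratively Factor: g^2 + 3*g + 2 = (g + 1)*(g + 2)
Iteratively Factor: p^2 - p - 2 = (p + 1)*(p - 2)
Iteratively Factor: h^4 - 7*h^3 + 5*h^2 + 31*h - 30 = (h + 2)*(h^3 - 9*h^2 + 23*h - 15) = (h - 5)*(h + 2)*(h^2 - 4*h + 3) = (h - 5)*(h - 1)*(h + 2)*(h - 3)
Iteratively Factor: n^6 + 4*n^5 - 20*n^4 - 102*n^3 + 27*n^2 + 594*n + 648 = (n + 3)*(n^5 + n^4 - 23*n^3 - 33*n^2 + 126*n + 216) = (n - 4)*(n + 3)*(n^4 + 5*n^3 - 3*n^2 - 45*n - 54) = (n - 4)*(n + 3)^2*(n^3 + 2*n^2 - 9*n - 18) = (n - 4)*(n + 3)^3*(n^2 - n - 6) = (n - 4)*(n - 3)*(n + 3)^3*(n + 2)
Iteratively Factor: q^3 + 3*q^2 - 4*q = (q)*(q^2 + 3*q - 4) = q*(q + 4)*(q - 1)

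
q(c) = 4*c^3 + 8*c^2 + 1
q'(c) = 12*c^2 + 16*c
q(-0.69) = 3.49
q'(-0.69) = -5.33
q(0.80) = 8.17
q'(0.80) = 20.48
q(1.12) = 16.65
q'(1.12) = 32.97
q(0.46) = 3.08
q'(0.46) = 9.90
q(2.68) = 135.45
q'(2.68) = 129.07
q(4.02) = 390.14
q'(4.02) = 258.24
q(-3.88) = -112.21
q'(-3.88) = 118.57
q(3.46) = 262.46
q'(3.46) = 199.02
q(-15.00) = -11699.00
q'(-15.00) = 2460.00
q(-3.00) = -35.00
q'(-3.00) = 60.00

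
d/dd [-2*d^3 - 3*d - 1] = -6*d^2 - 3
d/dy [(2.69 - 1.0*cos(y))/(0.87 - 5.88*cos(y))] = -14.9472*sin(y)/(5.88*cos(y) - 0.87)^2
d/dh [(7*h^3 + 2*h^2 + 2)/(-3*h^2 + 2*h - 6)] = (-21*h^4 + 28*h^3 - 122*h^2 - 12*h - 4)/(9*h^4 - 12*h^3 + 40*h^2 - 24*h + 36)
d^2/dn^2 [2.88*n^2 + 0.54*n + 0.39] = 5.76000000000000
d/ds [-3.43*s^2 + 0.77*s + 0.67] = 0.77 - 6.86*s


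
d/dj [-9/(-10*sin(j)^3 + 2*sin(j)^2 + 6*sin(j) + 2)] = 9*(-15*sin(j)^2 + 2*sin(j) + 3)*cos(j)/(2*(-5*sin(j)^3 + sin(j)^2 + 3*sin(j) + 1)^2)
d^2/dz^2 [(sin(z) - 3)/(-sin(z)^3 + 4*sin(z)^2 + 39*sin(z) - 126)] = (4*sin(z)^4 - 3*sin(z)^3 + 163*sin(z)^2 - 36*sin(z) - 86)/((sin(z) - 7)^3*(sin(z) + 6)^3)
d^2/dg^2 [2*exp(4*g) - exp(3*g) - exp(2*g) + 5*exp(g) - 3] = (32*exp(3*g) - 9*exp(2*g) - 4*exp(g) + 5)*exp(g)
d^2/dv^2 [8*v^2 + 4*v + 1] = 16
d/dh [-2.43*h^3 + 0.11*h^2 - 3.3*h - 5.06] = -7.29*h^2 + 0.22*h - 3.3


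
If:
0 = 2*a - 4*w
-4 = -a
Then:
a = 4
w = 2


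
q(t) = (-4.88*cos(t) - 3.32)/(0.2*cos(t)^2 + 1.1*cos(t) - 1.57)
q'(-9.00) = 0.78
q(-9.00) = -0.47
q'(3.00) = -0.25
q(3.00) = -0.61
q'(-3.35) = -0.38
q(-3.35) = -0.59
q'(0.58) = -27.62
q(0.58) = 14.51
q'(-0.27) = 34.28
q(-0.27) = 24.76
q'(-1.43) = 5.72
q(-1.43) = 2.84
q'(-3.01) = 0.24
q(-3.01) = -0.62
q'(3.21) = 0.12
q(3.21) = -0.63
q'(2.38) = -1.47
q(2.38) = -0.09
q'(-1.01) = 12.08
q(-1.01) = 6.37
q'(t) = (0.4*sin(t)*cos(t) + 1.1*sin(t))*(-4.88*cos(t) - 3.32)/(0.2*cos(t)^2 + 1.1*cos(t) - 1.57)^2 + 4.88*sin(t)/(0.2*cos(t)^2 + 1.1*cos(t) - 1.57)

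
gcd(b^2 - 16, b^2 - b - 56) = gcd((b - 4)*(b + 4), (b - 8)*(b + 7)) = 1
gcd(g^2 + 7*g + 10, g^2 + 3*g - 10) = g + 5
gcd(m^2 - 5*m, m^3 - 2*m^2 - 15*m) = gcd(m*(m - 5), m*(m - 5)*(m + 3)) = m^2 - 5*m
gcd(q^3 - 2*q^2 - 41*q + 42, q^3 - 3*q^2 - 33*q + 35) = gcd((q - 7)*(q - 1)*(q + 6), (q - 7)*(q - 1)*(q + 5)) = q^2 - 8*q + 7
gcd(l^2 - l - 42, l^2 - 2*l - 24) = 1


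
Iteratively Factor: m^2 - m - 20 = (m - 5)*(m + 4)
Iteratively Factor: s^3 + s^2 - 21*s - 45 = (s + 3)*(s^2 - 2*s - 15) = (s + 3)^2*(s - 5)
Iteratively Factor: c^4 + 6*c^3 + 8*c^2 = (c + 2)*(c^3 + 4*c^2) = c*(c + 2)*(c^2 + 4*c) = c*(c + 2)*(c + 4)*(c)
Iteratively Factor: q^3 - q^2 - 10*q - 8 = (q + 2)*(q^2 - 3*q - 4) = (q + 1)*(q + 2)*(q - 4)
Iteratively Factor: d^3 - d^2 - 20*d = (d)*(d^2 - d - 20) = d*(d - 5)*(d + 4)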